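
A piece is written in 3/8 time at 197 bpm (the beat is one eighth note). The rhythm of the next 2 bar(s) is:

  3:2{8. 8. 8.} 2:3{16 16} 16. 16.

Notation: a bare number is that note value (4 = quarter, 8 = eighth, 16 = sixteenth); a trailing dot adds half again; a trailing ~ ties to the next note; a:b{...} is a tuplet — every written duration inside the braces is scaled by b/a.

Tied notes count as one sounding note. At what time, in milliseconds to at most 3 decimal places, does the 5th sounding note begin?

note 5 onset = 15/4b = 1142.132ms

1. 0.0ms @ 0 + 304.569ms (1)
2. 304.569ms @ 1 + 304.569ms (1)
3. 609.137ms @ 2 + 304.569ms (1)
4. 913.706ms @ 3 + 228.426ms (3/4)
5. 1142.132ms @ 15/4 + 228.426ms (3/4)
6. 1370.558ms @ 9/2 + 228.426ms (3/4)
7. 1598.985ms @ 21/4 + 228.426ms (3/4)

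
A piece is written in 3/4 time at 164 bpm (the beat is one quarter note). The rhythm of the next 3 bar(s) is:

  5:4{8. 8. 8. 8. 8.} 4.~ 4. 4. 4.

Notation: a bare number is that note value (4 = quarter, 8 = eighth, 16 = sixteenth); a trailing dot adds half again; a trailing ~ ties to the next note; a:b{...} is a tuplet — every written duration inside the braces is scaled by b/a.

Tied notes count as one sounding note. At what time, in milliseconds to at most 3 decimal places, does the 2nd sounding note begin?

1. 0.0ms @ 0 + 219.512ms (3/5)
2. 219.512ms @ 3/5 + 219.512ms (3/5)
3. 439.024ms @ 6/5 + 219.512ms (3/5)
4. 658.537ms @ 9/5 + 219.512ms (3/5)
5. 878.049ms @ 12/5 + 219.512ms (3/5)
6. 1097.561ms @ 3 + 1097.561ms (3)
7. 2195.122ms @ 6 + 548.78ms (3/2)
8. 2743.902ms @ 15/2 + 548.78ms (3/2)

note 2 onset = 3/5b = 219.512ms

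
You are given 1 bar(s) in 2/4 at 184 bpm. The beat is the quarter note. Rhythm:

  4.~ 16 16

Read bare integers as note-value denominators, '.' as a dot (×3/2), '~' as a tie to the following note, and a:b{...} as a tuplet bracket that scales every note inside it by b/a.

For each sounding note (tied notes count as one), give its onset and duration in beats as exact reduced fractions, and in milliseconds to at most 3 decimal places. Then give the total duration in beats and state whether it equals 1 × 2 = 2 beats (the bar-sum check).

1) 0.0ms=0b +570.652ms=7/4b
2) 570.652ms=7/4b +81.522ms=1/4b
Σ=2b of 2 (184bpm 2/4) — PASS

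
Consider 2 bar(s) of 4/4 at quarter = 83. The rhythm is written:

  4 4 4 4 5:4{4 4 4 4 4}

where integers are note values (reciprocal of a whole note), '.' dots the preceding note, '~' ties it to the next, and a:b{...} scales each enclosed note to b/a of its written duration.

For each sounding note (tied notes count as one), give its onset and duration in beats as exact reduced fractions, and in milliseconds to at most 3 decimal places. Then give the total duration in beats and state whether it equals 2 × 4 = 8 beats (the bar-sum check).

1) 0.0ms=0b +722.892ms=1b
2) 722.892ms=1b +722.892ms=1b
3) 1445.783ms=2b +722.892ms=1b
4) 2168.675ms=3b +722.892ms=1b
5) 2891.566ms=4b +578.313ms=4/5b
6) 3469.88ms=24/5b +578.313ms=4/5b
7) 4048.193ms=28/5b +578.313ms=4/5b
8) 4626.506ms=32/5b +578.313ms=4/5b
9) 5204.819ms=36/5b +578.313ms=4/5b
Σ=8b of 8 (83bpm 4/4) — PASS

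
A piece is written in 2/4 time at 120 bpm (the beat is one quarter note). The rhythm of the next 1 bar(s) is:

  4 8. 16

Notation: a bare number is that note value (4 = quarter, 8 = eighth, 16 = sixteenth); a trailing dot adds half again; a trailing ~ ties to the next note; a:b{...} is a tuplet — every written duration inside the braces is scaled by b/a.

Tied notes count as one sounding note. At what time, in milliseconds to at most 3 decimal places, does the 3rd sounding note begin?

note 3 onset = 7/4b = 875.0ms

1. 0.0ms @ 0 + 500.0ms (1)
2. 500.0ms @ 1 + 375.0ms (3/4)
3. 875.0ms @ 7/4 + 125.0ms (1/4)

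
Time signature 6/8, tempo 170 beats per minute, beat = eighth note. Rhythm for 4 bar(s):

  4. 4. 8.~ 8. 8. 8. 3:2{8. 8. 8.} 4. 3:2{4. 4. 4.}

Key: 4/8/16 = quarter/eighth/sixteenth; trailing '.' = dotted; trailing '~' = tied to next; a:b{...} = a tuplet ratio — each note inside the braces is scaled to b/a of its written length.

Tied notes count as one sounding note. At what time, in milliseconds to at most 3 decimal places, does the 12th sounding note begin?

1. 0.0ms @ 0 + 1058.824ms (3)
2. 1058.824ms @ 3 + 1058.824ms (3)
3. 2117.647ms @ 6 + 1058.824ms (3)
4. 3176.471ms @ 9 + 529.412ms (3/2)
5. 3705.882ms @ 21/2 + 529.412ms (3/2)
6. 4235.294ms @ 12 + 352.941ms (1)
7. 4588.235ms @ 13 + 352.941ms (1)
8. 4941.176ms @ 14 + 352.941ms (1)
9. 5294.118ms @ 15 + 1058.824ms (3)
10. 6352.941ms @ 18 + 705.882ms (2)
11. 7058.824ms @ 20 + 705.882ms (2)
12. 7764.706ms @ 22 + 705.882ms (2)

note 12 onset = 22b = 7764.706ms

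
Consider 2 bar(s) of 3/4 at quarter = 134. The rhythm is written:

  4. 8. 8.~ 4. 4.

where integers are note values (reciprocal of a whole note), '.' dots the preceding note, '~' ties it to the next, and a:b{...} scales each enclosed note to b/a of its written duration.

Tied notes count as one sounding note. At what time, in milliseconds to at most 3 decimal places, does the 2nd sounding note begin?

note 2 onset = 3/2b = 671.642ms

1. 0.0ms @ 0 + 671.642ms (3/2)
2. 671.642ms @ 3/2 + 335.821ms (3/4)
3. 1007.463ms @ 9/4 + 1007.463ms (9/4)
4. 2014.925ms @ 9/2 + 671.642ms (3/2)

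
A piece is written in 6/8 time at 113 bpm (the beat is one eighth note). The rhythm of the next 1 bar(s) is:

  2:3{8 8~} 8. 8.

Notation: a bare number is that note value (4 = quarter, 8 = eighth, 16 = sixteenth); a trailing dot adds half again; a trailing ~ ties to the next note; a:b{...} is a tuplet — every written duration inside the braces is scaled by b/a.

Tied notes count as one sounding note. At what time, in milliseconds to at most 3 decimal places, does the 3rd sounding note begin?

1. 0.0ms @ 0 + 796.46ms (3/2)
2. 796.46ms @ 3/2 + 1592.92ms (3)
3. 2389.381ms @ 9/2 + 796.46ms (3/2)

note 3 onset = 9/2b = 2389.381ms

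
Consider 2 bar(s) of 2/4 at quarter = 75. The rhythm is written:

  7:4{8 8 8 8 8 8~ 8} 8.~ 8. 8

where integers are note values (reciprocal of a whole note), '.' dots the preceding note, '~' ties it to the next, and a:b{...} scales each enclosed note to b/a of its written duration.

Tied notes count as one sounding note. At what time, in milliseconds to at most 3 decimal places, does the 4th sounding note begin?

1. 0.0ms @ 0 + 228.571ms (2/7)
2. 228.571ms @ 2/7 + 228.571ms (2/7)
3. 457.143ms @ 4/7 + 228.571ms (2/7)
4. 685.714ms @ 6/7 + 228.571ms (2/7)
5. 914.286ms @ 8/7 + 228.571ms (2/7)
6. 1142.857ms @ 10/7 + 457.143ms (4/7)
7. 1600.0ms @ 2 + 1200.0ms (3/2)
8. 2800.0ms @ 7/2 + 400.0ms (1/2)

note 4 onset = 6/7b = 685.714ms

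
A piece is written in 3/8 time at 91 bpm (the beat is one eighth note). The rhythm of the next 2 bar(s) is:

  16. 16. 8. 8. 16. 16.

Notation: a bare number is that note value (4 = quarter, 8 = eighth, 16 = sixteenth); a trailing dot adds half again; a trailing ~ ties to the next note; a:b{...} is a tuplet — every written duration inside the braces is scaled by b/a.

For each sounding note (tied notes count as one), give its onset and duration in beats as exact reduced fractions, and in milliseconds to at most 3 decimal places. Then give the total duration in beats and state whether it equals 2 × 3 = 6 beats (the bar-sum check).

1) 0.0ms=0b +494.505ms=3/4b
2) 494.505ms=3/4b +494.505ms=3/4b
3) 989.011ms=3/2b +989.011ms=3/2b
4) 1978.022ms=3b +989.011ms=3/2b
5) 2967.033ms=9/2b +494.505ms=3/4b
6) 3461.538ms=21/4b +494.505ms=3/4b
Σ=6b of 6 (91bpm 3/8) — PASS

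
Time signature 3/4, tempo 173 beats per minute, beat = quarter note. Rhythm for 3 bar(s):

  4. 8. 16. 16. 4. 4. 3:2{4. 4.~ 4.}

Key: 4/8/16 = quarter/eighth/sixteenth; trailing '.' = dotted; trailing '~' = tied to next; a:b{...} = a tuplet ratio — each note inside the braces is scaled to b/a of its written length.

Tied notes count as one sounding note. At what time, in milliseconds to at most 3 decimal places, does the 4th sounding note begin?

note 4 onset = 21/8b = 910.405ms

1. 0.0ms @ 0 + 520.231ms (3/2)
2. 520.231ms @ 3/2 + 260.116ms (3/4)
3. 780.347ms @ 9/4 + 130.058ms (3/8)
4. 910.405ms @ 21/8 + 130.058ms (3/8)
5. 1040.462ms @ 3 + 520.231ms (3/2)
6. 1560.694ms @ 9/2 + 520.231ms (3/2)
7. 2080.925ms @ 6 + 346.821ms (1)
8. 2427.746ms @ 7 + 693.642ms (2)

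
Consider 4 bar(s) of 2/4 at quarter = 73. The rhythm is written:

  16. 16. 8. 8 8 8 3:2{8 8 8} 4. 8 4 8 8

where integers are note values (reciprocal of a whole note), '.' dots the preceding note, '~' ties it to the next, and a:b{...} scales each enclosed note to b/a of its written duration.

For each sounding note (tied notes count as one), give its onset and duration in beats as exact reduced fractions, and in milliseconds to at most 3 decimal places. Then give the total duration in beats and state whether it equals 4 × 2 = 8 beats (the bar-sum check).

1) 0.0ms=0b +308.219ms=3/8b
2) 308.219ms=3/8b +308.219ms=3/8b
3) 616.438ms=3/4b +616.438ms=3/4b
4) 1232.877ms=3/2b +410.959ms=1/2b
5) 1643.836ms=2b +410.959ms=1/2b
6) 2054.795ms=5/2b +410.959ms=1/2b
7) 2465.753ms=3b +273.973ms=1/3b
8) 2739.726ms=10/3b +273.973ms=1/3b
9) 3013.699ms=11/3b +273.973ms=1/3b
10) 3287.671ms=4b +1232.877ms=3/2b
11) 4520.548ms=11/2b +410.959ms=1/2b
12) 4931.507ms=6b +821.918ms=1b
13) 5753.425ms=7b +410.959ms=1/2b
14) 6164.384ms=15/2b +410.959ms=1/2b
Σ=8b of 8 (73bpm 2/4) — PASS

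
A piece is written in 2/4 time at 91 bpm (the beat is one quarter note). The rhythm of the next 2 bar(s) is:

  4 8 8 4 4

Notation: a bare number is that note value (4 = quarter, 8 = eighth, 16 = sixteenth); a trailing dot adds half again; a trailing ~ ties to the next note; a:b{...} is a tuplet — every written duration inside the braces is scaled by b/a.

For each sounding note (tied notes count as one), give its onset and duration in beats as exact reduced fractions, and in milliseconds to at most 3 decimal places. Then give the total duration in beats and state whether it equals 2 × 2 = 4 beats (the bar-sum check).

1) 0.0ms=0b +659.341ms=1b
2) 659.341ms=1b +329.67ms=1/2b
3) 989.011ms=3/2b +329.67ms=1/2b
4) 1318.681ms=2b +659.341ms=1b
5) 1978.022ms=3b +659.341ms=1b
Σ=4b of 4 (91bpm 2/4) — PASS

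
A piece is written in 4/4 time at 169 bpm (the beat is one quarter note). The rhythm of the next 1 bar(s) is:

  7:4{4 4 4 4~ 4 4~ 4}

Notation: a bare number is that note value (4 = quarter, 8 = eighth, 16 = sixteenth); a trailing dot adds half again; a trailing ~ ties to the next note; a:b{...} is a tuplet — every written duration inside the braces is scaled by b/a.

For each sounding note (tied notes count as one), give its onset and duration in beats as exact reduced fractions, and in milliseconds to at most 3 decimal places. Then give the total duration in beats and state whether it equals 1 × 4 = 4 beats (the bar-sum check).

1) 0.0ms=0b +202.874ms=4/7b
2) 202.874ms=4/7b +202.874ms=4/7b
3) 405.748ms=8/7b +202.874ms=4/7b
4) 608.622ms=12/7b +405.748ms=8/7b
5) 1014.37ms=20/7b +405.748ms=8/7b
Σ=4b of 4 (169bpm 4/4) — PASS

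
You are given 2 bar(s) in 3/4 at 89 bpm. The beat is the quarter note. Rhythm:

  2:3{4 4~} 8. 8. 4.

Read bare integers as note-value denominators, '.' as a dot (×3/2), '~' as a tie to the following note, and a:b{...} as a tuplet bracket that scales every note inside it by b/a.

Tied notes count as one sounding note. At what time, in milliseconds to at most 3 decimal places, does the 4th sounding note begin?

note 4 onset = 9/2b = 3033.708ms

1. 0.0ms @ 0 + 1011.236ms (3/2)
2. 1011.236ms @ 3/2 + 1516.854ms (9/4)
3. 2528.09ms @ 15/4 + 505.618ms (3/4)
4. 3033.708ms @ 9/2 + 1011.236ms (3/2)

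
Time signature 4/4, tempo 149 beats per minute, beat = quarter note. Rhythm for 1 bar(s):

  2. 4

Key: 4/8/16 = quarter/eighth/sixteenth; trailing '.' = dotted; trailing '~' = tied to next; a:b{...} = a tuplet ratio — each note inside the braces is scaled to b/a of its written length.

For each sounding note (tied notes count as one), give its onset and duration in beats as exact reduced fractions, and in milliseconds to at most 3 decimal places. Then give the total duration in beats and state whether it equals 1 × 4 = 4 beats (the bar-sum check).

1) 0.0ms=0b +1208.054ms=3b
2) 1208.054ms=3b +402.685ms=1b
Σ=4b of 4 (149bpm 4/4) — PASS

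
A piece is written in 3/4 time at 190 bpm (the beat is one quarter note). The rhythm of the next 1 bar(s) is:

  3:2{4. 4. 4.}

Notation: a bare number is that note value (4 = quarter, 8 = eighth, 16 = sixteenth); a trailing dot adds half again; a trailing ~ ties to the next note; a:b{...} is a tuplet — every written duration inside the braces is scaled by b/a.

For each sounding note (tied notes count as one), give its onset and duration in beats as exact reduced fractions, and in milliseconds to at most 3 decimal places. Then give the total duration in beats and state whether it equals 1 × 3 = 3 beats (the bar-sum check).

1) 0.0ms=0b +315.789ms=1b
2) 315.789ms=1b +315.789ms=1b
3) 631.579ms=2b +315.789ms=1b
Σ=3b of 3 (190bpm 3/4) — PASS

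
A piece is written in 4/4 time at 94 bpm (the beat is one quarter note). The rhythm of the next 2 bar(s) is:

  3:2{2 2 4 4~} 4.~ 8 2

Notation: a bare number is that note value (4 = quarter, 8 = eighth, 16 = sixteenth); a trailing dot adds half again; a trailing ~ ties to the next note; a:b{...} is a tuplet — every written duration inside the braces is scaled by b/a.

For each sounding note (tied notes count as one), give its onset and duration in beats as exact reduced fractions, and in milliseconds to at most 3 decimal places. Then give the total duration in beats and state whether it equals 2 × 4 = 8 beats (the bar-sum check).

1) 0.0ms=0b +851.064ms=4/3b
2) 851.064ms=4/3b +851.064ms=4/3b
3) 1702.128ms=8/3b +425.532ms=2/3b
4) 2127.66ms=10/3b +1702.128ms=8/3b
5) 3829.787ms=6b +1276.596ms=2b
Σ=8b of 8 (94bpm 4/4) — PASS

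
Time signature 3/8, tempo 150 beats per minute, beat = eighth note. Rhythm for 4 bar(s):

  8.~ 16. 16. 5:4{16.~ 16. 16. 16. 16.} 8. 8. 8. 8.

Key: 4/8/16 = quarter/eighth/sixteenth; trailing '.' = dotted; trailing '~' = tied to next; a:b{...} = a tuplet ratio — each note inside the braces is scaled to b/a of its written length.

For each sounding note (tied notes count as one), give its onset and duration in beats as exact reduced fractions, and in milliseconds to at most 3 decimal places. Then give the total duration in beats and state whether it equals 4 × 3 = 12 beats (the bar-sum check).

1) 0.0ms=0b +900.0ms=9/4b
2) 900.0ms=9/4b +300.0ms=3/4b
3) 1200.0ms=3b +480.0ms=6/5b
4) 1680.0ms=21/5b +240.0ms=3/5b
5) 1920.0ms=24/5b +240.0ms=3/5b
6) 2160.0ms=27/5b +240.0ms=3/5b
7) 2400.0ms=6b +600.0ms=3/2b
8) 3000.0ms=15/2b +600.0ms=3/2b
9) 3600.0ms=9b +600.0ms=3/2b
10) 4200.0ms=21/2b +600.0ms=3/2b
Σ=12b of 12 (150bpm 3/8) — PASS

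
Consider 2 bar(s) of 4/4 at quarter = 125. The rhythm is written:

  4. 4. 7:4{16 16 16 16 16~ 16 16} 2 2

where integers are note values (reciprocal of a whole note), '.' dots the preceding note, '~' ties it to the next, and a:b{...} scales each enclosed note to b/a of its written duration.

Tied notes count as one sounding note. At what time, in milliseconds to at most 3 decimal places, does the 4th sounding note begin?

1. 0.0ms @ 0 + 720.0ms (3/2)
2. 720.0ms @ 3/2 + 720.0ms (3/2)
3. 1440.0ms @ 3 + 68.571ms (1/7)
4. 1508.571ms @ 22/7 + 68.571ms (1/7)
5. 1577.143ms @ 23/7 + 68.571ms (1/7)
6. 1645.714ms @ 24/7 + 68.571ms (1/7)
7. 1714.286ms @ 25/7 + 137.143ms (2/7)
8. 1851.429ms @ 27/7 + 68.571ms (1/7)
9. 1920.0ms @ 4 + 960.0ms (2)
10. 2880.0ms @ 6 + 960.0ms (2)

note 4 onset = 22/7b = 1508.571ms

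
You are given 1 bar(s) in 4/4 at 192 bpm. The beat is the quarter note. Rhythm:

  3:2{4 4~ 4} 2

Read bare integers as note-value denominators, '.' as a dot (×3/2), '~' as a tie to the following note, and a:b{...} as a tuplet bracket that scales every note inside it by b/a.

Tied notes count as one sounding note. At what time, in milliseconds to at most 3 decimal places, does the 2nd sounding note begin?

note 2 onset = 2/3b = 208.333ms

1. 0.0ms @ 0 + 208.333ms (2/3)
2. 208.333ms @ 2/3 + 416.667ms (4/3)
3. 625.0ms @ 2 + 625.0ms (2)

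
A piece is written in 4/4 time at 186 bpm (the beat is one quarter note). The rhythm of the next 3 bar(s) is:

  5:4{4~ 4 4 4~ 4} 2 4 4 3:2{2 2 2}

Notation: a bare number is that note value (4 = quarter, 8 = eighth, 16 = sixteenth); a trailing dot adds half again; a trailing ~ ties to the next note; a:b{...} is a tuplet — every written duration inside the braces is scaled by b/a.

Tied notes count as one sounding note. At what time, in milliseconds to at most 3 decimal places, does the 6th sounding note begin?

1. 0.0ms @ 0 + 516.129ms (8/5)
2. 516.129ms @ 8/5 + 258.065ms (4/5)
3. 774.194ms @ 12/5 + 516.129ms (8/5)
4. 1290.323ms @ 4 + 645.161ms (2)
5. 1935.484ms @ 6 + 322.581ms (1)
6. 2258.065ms @ 7 + 322.581ms (1)
7. 2580.645ms @ 8 + 430.108ms (4/3)
8. 3010.753ms @ 28/3 + 430.108ms (4/3)
9. 3440.86ms @ 32/3 + 430.108ms (4/3)

note 6 onset = 7b = 2258.065ms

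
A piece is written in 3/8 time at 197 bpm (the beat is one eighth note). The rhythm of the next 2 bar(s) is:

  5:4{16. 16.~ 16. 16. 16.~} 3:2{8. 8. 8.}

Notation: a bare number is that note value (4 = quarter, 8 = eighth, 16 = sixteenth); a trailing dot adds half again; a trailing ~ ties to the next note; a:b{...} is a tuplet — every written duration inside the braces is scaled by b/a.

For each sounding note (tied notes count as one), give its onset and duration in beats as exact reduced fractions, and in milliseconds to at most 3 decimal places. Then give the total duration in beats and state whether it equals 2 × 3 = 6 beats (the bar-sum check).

1) 0.0ms=0b +182.741ms=3/5b
2) 182.741ms=3/5b +365.482ms=6/5b
3) 548.223ms=9/5b +182.741ms=3/5b
4) 730.964ms=12/5b +487.31ms=8/5b
5) 1218.274ms=4b +304.569ms=1b
6) 1522.843ms=5b +304.569ms=1b
Σ=6b of 6 (197bpm 3/8) — PASS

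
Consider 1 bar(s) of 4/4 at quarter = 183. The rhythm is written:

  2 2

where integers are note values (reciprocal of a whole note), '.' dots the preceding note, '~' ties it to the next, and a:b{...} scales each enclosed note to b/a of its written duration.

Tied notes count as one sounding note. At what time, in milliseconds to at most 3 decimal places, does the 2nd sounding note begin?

note 2 onset = 2b = 655.738ms

1. 0.0ms @ 0 + 655.738ms (2)
2. 655.738ms @ 2 + 655.738ms (2)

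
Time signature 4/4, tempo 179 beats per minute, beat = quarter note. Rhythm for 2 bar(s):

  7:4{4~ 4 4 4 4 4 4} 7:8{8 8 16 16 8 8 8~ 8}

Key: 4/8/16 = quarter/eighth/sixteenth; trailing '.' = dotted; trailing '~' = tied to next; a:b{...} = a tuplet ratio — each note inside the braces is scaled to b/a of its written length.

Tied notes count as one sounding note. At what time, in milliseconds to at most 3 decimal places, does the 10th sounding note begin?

note 10 onset = 38/7b = 1819.633ms

1. 0.0ms @ 0 + 383.081ms (8/7)
2. 383.081ms @ 8/7 + 191.54ms (4/7)
3. 574.621ms @ 12/7 + 191.54ms (4/7)
4. 766.161ms @ 16/7 + 191.54ms (4/7)
5. 957.702ms @ 20/7 + 191.54ms (4/7)
6. 1149.242ms @ 24/7 + 191.54ms (4/7)
7. 1340.782ms @ 4 + 191.54ms (4/7)
8. 1532.322ms @ 32/7 + 191.54ms (4/7)
9. 1723.863ms @ 36/7 + 95.77ms (2/7)
10. 1819.633ms @ 38/7 + 95.77ms (2/7)
11. 1915.403ms @ 40/7 + 191.54ms (4/7)
12. 2106.943ms @ 44/7 + 191.54ms (4/7)
13. 2298.484ms @ 48/7 + 383.081ms (8/7)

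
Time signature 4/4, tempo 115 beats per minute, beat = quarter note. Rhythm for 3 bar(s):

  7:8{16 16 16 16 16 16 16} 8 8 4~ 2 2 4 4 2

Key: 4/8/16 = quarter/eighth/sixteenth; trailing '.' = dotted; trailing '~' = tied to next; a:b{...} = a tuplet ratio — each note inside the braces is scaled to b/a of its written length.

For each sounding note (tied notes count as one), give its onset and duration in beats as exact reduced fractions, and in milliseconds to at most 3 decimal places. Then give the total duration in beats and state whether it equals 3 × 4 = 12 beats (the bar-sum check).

1) 0.0ms=0b +149.068ms=2/7b
2) 149.068ms=2/7b +149.068ms=2/7b
3) 298.137ms=4/7b +149.068ms=2/7b
4) 447.205ms=6/7b +149.068ms=2/7b
5) 596.273ms=8/7b +149.068ms=2/7b
6) 745.342ms=10/7b +149.068ms=2/7b
7) 894.41ms=12/7b +149.068ms=2/7b
8) 1043.478ms=2b +260.87ms=1/2b
9) 1304.348ms=5/2b +260.87ms=1/2b
10) 1565.217ms=3b +1565.217ms=3b
11) 3130.435ms=6b +1043.478ms=2b
12) 4173.913ms=8b +521.739ms=1b
13) 4695.652ms=9b +521.739ms=1b
14) 5217.391ms=10b +1043.478ms=2b
Σ=12b of 12 (115bpm 4/4) — PASS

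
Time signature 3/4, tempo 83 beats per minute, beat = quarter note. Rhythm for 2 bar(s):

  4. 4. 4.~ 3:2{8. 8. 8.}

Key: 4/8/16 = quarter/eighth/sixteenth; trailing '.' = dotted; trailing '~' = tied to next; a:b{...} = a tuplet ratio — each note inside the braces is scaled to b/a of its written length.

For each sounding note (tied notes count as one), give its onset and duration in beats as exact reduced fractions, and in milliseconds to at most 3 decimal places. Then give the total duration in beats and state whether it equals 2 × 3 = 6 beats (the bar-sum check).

1) 0.0ms=0b +1084.337ms=3/2b
2) 1084.337ms=3/2b +1084.337ms=3/2b
3) 2168.675ms=3b +1445.783ms=2b
4) 3614.458ms=5b +361.446ms=1/2b
5) 3975.904ms=11/2b +361.446ms=1/2b
Σ=6b of 6 (83bpm 3/4) — PASS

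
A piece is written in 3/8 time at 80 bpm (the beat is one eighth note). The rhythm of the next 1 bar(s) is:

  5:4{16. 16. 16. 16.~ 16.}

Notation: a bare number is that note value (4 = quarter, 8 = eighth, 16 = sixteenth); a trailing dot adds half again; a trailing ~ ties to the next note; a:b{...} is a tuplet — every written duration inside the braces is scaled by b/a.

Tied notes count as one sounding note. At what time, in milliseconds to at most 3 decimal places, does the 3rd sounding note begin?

note 3 onset = 6/5b = 900.0ms

1. 0.0ms @ 0 + 450.0ms (3/5)
2. 450.0ms @ 3/5 + 450.0ms (3/5)
3. 900.0ms @ 6/5 + 450.0ms (3/5)
4. 1350.0ms @ 9/5 + 900.0ms (6/5)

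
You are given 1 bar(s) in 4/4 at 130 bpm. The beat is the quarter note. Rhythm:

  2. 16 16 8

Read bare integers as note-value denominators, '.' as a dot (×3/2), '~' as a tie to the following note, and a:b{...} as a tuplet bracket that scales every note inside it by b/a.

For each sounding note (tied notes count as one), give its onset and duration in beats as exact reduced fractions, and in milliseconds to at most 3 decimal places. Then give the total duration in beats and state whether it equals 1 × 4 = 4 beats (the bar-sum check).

1) 0.0ms=0b +1384.615ms=3b
2) 1384.615ms=3b +115.385ms=1/4b
3) 1500.0ms=13/4b +115.385ms=1/4b
4) 1615.385ms=7/2b +230.769ms=1/2b
Σ=4b of 4 (130bpm 4/4) — PASS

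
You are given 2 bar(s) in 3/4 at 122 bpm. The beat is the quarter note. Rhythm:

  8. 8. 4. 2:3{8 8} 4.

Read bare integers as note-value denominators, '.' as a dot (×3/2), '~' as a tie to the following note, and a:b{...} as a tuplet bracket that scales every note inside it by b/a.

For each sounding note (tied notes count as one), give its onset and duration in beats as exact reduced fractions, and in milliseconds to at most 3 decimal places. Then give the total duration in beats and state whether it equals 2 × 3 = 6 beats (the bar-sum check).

1) 0.0ms=0b +368.852ms=3/4b
2) 368.852ms=3/4b +368.852ms=3/4b
3) 737.705ms=3/2b +737.705ms=3/2b
4) 1475.41ms=3b +368.852ms=3/4b
5) 1844.262ms=15/4b +368.852ms=3/4b
6) 2213.115ms=9/2b +737.705ms=3/2b
Σ=6b of 6 (122bpm 3/4) — PASS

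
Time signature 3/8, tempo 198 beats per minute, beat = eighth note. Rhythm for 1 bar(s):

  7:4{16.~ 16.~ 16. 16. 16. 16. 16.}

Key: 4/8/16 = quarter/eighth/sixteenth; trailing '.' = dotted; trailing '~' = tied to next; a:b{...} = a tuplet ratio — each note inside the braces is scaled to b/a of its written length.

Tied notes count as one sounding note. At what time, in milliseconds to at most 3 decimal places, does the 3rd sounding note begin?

1. 0.0ms @ 0 + 389.61ms (9/7)
2. 389.61ms @ 9/7 + 129.87ms (3/7)
3. 519.481ms @ 12/7 + 129.87ms (3/7)
4. 649.351ms @ 15/7 + 129.87ms (3/7)
5. 779.221ms @ 18/7 + 129.87ms (3/7)

note 3 onset = 12/7b = 519.481ms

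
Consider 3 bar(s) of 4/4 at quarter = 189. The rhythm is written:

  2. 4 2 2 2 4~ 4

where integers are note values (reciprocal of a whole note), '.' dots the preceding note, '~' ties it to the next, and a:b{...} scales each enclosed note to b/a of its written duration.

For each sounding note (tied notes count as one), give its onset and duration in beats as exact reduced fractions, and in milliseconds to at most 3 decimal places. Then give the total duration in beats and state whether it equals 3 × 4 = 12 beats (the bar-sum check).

1) 0.0ms=0b +952.381ms=3b
2) 952.381ms=3b +317.46ms=1b
3) 1269.841ms=4b +634.921ms=2b
4) 1904.762ms=6b +634.921ms=2b
5) 2539.683ms=8b +634.921ms=2b
6) 3174.603ms=10b +634.921ms=2b
Σ=12b of 12 (189bpm 4/4) — PASS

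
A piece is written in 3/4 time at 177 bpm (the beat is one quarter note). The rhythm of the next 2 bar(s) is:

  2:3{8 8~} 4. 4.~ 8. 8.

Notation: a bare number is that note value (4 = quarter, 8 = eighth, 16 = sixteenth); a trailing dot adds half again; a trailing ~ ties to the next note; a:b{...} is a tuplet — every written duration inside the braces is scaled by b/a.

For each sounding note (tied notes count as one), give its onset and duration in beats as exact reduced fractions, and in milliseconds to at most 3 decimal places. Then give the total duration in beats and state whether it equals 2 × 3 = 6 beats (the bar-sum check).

1) 0.0ms=0b +254.237ms=3/4b
2) 254.237ms=3/4b +762.712ms=9/4b
3) 1016.949ms=3b +762.712ms=9/4b
4) 1779.661ms=21/4b +254.237ms=3/4b
Σ=6b of 6 (177bpm 3/4) — PASS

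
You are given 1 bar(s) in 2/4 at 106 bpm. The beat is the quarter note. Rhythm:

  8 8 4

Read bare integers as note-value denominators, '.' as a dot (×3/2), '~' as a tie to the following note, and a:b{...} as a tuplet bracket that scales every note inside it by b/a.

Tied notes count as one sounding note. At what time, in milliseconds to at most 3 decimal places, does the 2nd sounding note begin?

1. 0.0ms @ 0 + 283.019ms (1/2)
2. 283.019ms @ 1/2 + 283.019ms (1/2)
3. 566.038ms @ 1 + 566.038ms (1)

note 2 onset = 1/2b = 283.019ms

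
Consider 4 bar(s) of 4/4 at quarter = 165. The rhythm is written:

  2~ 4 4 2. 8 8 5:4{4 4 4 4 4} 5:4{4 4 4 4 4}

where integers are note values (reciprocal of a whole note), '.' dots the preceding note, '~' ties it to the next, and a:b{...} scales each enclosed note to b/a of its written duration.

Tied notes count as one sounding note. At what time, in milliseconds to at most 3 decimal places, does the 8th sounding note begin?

note 8 onset = 48/5b = 3490.909ms

1. 0.0ms @ 0 + 1090.909ms (3)
2. 1090.909ms @ 3 + 363.636ms (1)
3. 1454.545ms @ 4 + 1090.909ms (3)
4. 2545.455ms @ 7 + 181.818ms (1/2)
5. 2727.273ms @ 15/2 + 181.818ms (1/2)
6. 2909.091ms @ 8 + 290.909ms (4/5)
7. 3200.0ms @ 44/5 + 290.909ms (4/5)
8. 3490.909ms @ 48/5 + 290.909ms (4/5)
9. 3781.818ms @ 52/5 + 290.909ms (4/5)
10. 4072.727ms @ 56/5 + 290.909ms (4/5)
11. 4363.636ms @ 12 + 290.909ms (4/5)
12. 4654.545ms @ 64/5 + 290.909ms (4/5)
13. 4945.455ms @ 68/5 + 290.909ms (4/5)
14. 5236.364ms @ 72/5 + 290.909ms (4/5)
15. 5527.273ms @ 76/5 + 290.909ms (4/5)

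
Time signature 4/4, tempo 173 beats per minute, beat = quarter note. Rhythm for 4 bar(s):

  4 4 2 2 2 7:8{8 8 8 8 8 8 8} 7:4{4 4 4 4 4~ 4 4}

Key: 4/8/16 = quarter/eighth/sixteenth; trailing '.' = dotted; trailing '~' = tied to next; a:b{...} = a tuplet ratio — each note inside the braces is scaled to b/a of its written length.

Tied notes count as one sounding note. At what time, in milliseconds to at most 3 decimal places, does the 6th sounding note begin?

1. 0.0ms @ 0 + 346.821ms (1)
2. 346.821ms @ 1 + 346.821ms (1)
3. 693.642ms @ 2 + 693.642ms (2)
4. 1387.283ms @ 4 + 693.642ms (2)
5. 2080.925ms @ 6 + 693.642ms (2)
6. 2774.566ms @ 8 + 198.183ms (4/7)
7. 2972.75ms @ 60/7 + 198.183ms (4/7)
8. 3170.933ms @ 64/7 + 198.183ms (4/7)
9. 3369.116ms @ 68/7 + 198.183ms (4/7)
10. 3567.3ms @ 72/7 + 198.183ms (4/7)
11. 3765.483ms @ 76/7 + 198.183ms (4/7)
12. 3963.666ms @ 80/7 + 198.183ms (4/7)
13. 4161.85ms @ 12 + 198.183ms (4/7)
14. 4360.033ms @ 88/7 + 198.183ms (4/7)
15. 4558.216ms @ 92/7 + 198.183ms (4/7)
16. 4756.4ms @ 96/7 + 198.183ms (4/7)
17. 4954.583ms @ 100/7 + 396.367ms (8/7)
18. 5350.95ms @ 108/7 + 198.183ms (4/7)

note 6 onset = 8b = 2774.566ms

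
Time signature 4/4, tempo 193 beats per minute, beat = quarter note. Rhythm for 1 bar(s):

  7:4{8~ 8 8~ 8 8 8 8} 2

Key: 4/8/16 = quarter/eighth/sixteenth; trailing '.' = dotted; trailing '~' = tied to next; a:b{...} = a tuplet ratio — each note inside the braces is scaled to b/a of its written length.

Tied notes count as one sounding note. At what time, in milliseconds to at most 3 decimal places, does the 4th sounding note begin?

1. 0.0ms @ 0 + 177.646ms (4/7)
2. 177.646ms @ 4/7 + 177.646ms (4/7)
3. 355.292ms @ 8/7 + 88.823ms (2/7)
4. 444.115ms @ 10/7 + 88.823ms (2/7)
5. 532.939ms @ 12/7 + 88.823ms (2/7)
6. 621.762ms @ 2 + 621.762ms (2)

note 4 onset = 10/7b = 444.115ms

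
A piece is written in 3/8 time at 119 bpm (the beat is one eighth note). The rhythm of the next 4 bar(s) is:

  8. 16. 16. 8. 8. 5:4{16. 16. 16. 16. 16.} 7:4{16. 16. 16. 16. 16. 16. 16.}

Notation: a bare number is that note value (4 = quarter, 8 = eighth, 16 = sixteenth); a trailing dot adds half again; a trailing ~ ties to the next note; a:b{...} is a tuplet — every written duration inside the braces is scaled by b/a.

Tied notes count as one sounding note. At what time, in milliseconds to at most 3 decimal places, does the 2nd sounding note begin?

note 2 onset = 3/2b = 756.303ms

1. 0.0ms @ 0 + 756.303ms (3/2)
2. 756.303ms @ 3/2 + 378.151ms (3/4)
3. 1134.454ms @ 9/4 + 378.151ms (3/4)
4. 1512.605ms @ 3 + 756.303ms (3/2)
5. 2268.908ms @ 9/2 + 756.303ms (3/2)
6. 3025.21ms @ 6 + 302.521ms (3/5)
7. 3327.731ms @ 33/5 + 302.521ms (3/5)
8. 3630.252ms @ 36/5 + 302.521ms (3/5)
9. 3932.773ms @ 39/5 + 302.521ms (3/5)
10. 4235.294ms @ 42/5 + 302.521ms (3/5)
11. 4537.815ms @ 9 + 216.086ms (3/7)
12. 4753.902ms @ 66/7 + 216.086ms (3/7)
13. 4969.988ms @ 69/7 + 216.086ms (3/7)
14. 5186.074ms @ 72/7 + 216.086ms (3/7)
15. 5402.161ms @ 75/7 + 216.086ms (3/7)
16. 5618.247ms @ 78/7 + 216.086ms (3/7)
17. 5834.334ms @ 81/7 + 216.086ms (3/7)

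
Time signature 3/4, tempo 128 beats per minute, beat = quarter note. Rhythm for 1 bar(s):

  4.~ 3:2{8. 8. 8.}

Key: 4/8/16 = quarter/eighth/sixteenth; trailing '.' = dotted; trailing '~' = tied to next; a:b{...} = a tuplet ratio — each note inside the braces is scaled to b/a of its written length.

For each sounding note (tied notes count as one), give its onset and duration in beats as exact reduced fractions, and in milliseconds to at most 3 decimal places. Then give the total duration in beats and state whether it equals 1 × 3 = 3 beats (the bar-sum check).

1) 0.0ms=0b +937.5ms=2b
2) 937.5ms=2b +234.375ms=1/2b
3) 1171.875ms=5/2b +234.375ms=1/2b
Σ=3b of 3 (128bpm 3/4) — PASS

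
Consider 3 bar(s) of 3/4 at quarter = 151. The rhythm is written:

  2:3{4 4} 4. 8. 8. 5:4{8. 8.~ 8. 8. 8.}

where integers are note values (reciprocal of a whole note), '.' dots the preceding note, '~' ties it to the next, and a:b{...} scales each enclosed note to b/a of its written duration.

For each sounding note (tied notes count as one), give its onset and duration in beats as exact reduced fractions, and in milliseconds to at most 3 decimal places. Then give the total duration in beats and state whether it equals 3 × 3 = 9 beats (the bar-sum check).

1) 0.0ms=0b +596.026ms=3/2b
2) 596.026ms=3/2b +596.026ms=3/2b
3) 1192.053ms=3b +596.026ms=3/2b
4) 1788.079ms=9/2b +298.013ms=3/4b
5) 2086.093ms=21/4b +298.013ms=3/4b
6) 2384.106ms=6b +238.411ms=3/5b
7) 2622.517ms=33/5b +476.821ms=6/5b
8) 3099.338ms=39/5b +238.411ms=3/5b
9) 3337.748ms=42/5b +238.411ms=3/5b
Σ=9b of 9 (151bpm 3/4) — PASS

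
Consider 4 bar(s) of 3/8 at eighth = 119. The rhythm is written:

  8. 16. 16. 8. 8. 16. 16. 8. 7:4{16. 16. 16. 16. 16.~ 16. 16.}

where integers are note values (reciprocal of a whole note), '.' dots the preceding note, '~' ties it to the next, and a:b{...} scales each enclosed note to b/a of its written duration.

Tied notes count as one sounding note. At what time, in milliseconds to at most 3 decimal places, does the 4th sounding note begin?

note 4 onset = 3b = 1512.605ms

1. 0.0ms @ 0 + 756.303ms (3/2)
2. 756.303ms @ 3/2 + 378.151ms (3/4)
3. 1134.454ms @ 9/4 + 378.151ms (3/4)
4. 1512.605ms @ 3 + 756.303ms (3/2)
5. 2268.908ms @ 9/2 + 756.303ms (3/2)
6. 3025.21ms @ 6 + 378.151ms (3/4)
7. 3403.361ms @ 27/4 + 378.151ms (3/4)
8. 3781.513ms @ 15/2 + 756.303ms (3/2)
9. 4537.815ms @ 9 + 216.086ms (3/7)
10. 4753.902ms @ 66/7 + 216.086ms (3/7)
11. 4969.988ms @ 69/7 + 216.086ms (3/7)
12. 5186.074ms @ 72/7 + 216.086ms (3/7)
13. 5402.161ms @ 75/7 + 432.173ms (6/7)
14. 5834.334ms @ 81/7 + 216.086ms (3/7)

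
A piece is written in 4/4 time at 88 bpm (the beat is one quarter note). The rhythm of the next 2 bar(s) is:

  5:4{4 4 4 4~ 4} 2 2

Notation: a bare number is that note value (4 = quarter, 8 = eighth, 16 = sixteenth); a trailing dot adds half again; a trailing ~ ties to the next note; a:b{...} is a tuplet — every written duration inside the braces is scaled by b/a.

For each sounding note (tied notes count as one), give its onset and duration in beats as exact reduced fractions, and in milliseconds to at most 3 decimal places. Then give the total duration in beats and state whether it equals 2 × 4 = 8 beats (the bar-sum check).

1) 0.0ms=0b +545.455ms=4/5b
2) 545.455ms=4/5b +545.455ms=4/5b
3) 1090.909ms=8/5b +545.455ms=4/5b
4) 1636.364ms=12/5b +1090.909ms=8/5b
5) 2727.273ms=4b +1363.636ms=2b
6) 4090.909ms=6b +1363.636ms=2b
Σ=8b of 8 (88bpm 4/4) — PASS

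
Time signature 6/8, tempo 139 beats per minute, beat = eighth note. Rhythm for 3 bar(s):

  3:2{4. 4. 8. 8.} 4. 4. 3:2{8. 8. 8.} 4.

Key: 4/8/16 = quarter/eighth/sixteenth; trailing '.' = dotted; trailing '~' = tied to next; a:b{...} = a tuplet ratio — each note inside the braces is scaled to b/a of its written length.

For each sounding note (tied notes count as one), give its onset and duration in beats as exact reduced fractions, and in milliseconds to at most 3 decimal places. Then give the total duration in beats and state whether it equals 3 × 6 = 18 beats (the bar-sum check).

1) 0.0ms=0b +863.309ms=2b
2) 863.309ms=2b +863.309ms=2b
3) 1726.619ms=4b +431.655ms=1b
4) 2158.273ms=5b +431.655ms=1b
5) 2589.928ms=6b +1294.964ms=3b
6) 3884.892ms=9b +1294.964ms=3b
7) 5179.856ms=12b +431.655ms=1b
8) 5611.511ms=13b +431.655ms=1b
9) 6043.165ms=14b +431.655ms=1b
10) 6474.82ms=15b +1294.964ms=3b
Σ=18b of 18 (139bpm 6/8) — PASS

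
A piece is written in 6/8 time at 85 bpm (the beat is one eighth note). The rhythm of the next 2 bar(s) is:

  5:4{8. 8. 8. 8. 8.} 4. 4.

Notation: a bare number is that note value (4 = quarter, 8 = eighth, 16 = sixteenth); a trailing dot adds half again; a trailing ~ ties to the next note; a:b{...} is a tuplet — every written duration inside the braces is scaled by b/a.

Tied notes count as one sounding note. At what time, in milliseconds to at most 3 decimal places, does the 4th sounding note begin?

note 4 onset = 18/5b = 2541.176ms

1. 0.0ms @ 0 + 847.059ms (6/5)
2. 847.059ms @ 6/5 + 847.059ms (6/5)
3. 1694.118ms @ 12/5 + 847.059ms (6/5)
4. 2541.176ms @ 18/5 + 847.059ms (6/5)
5. 3388.235ms @ 24/5 + 847.059ms (6/5)
6. 4235.294ms @ 6 + 2117.647ms (3)
7. 6352.941ms @ 9 + 2117.647ms (3)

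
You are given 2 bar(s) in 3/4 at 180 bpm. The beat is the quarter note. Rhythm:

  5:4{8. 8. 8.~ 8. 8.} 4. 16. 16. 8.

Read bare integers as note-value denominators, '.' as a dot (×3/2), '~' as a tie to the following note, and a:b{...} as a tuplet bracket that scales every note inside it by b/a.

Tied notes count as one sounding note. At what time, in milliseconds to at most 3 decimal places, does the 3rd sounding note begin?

1. 0.0ms @ 0 + 200.0ms (3/5)
2. 200.0ms @ 3/5 + 200.0ms (3/5)
3. 400.0ms @ 6/5 + 400.0ms (6/5)
4. 800.0ms @ 12/5 + 200.0ms (3/5)
5. 1000.0ms @ 3 + 500.0ms (3/2)
6. 1500.0ms @ 9/2 + 125.0ms (3/8)
7. 1625.0ms @ 39/8 + 125.0ms (3/8)
8. 1750.0ms @ 21/4 + 250.0ms (3/4)

note 3 onset = 6/5b = 400.0ms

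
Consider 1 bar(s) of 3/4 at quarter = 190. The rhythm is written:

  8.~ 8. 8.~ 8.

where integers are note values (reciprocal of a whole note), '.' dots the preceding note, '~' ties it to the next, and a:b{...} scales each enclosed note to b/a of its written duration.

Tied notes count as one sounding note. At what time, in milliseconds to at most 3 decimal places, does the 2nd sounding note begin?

1. 0.0ms @ 0 + 473.684ms (3/2)
2. 473.684ms @ 3/2 + 473.684ms (3/2)

note 2 onset = 3/2b = 473.684ms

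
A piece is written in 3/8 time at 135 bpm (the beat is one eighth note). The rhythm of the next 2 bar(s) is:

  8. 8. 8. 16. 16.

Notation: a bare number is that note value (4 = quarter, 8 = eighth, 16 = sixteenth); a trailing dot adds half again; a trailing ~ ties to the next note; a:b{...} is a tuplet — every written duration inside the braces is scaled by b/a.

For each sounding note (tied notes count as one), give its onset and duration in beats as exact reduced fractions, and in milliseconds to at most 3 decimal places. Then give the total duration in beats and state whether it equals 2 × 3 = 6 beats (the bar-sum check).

1) 0.0ms=0b +666.667ms=3/2b
2) 666.667ms=3/2b +666.667ms=3/2b
3) 1333.333ms=3b +666.667ms=3/2b
4) 2000.0ms=9/2b +333.333ms=3/4b
5) 2333.333ms=21/4b +333.333ms=3/4b
Σ=6b of 6 (135bpm 3/8) — PASS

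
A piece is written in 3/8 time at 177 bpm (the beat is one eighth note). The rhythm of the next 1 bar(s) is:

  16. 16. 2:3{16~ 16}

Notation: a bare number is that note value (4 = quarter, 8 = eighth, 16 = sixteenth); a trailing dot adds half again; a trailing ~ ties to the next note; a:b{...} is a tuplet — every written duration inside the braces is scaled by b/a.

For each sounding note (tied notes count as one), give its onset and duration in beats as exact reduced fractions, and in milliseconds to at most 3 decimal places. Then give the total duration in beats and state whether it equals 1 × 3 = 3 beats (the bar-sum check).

1) 0.0ms=0b +254.237ms=3/4b
2) 254.237ms=3/4b +254.237ms=3/4b
3) 508.475ms=3/2b +508.475ms=3/2b
Σ=3b of 3 (177bpm 3/8) — PASS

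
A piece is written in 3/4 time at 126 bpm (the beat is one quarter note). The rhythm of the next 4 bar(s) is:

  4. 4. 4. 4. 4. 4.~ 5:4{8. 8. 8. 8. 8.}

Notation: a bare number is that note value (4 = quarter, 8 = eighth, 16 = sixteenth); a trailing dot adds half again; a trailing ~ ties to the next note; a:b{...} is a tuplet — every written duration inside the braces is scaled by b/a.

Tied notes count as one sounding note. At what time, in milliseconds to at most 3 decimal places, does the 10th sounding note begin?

1. 0.0ms @ 0 + 714.286ms (3/2)
2. 714.286ms @ 3/2 + 714.286ms (3/2)
3. 1428.571ms @ 3 + 714.286ms (3/2)
4. 2142.857ms @ 9/2 + 714.286ms (3/2)
5. 2857.143ms @ 6 + 714.286ms (3/2)
6. 3571.429ms @ 15/2 + 1000.0ms (21/10)
7. 4571.429ms @ 48/5 + 285.714ms (3/5)
8. 4857.143ms @ 51/5 + 285.714ms (3/5)
9. 5142.857ms @ 54/5 + 285.714ms (3/5)
10. 5428.571ms @ 57/5 + 285.714ms (3/5)

note 10 onset = 57/5b = 5428.571ms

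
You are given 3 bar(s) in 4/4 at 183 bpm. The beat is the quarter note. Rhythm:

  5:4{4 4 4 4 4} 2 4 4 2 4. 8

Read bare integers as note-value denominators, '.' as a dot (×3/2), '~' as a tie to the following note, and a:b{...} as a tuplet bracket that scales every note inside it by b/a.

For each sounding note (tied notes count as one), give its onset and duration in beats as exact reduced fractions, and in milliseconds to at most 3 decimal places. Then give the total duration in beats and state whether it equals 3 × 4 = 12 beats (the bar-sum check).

1) 0.0ms=0b +262.295ms=4/5b
2) 262.295ms=4/5b +262.295ms=4/5b
3) 524.59ms=8/5b +262.295ms=4/5b
4) 786.885ms=12/5b +262.295ms=4/5b
5) 1049.18ms=16/5b +262.295ms=4/5b
6) 1311.475ms=4b +655.738ms=2b
7) 1967.213ms=6b +327.869ms=1b
8) 2295.082ms=7b +327.869ms=1b
9) 2622.951ms=8b +655.738ms=2b
10) 3278.689ms=10b +491.803ms=3/2b
11) 3770.492ms=23/2b +163.934ms=1/2b
Σ=12b of 12 (183bpm 4/4) — PASS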